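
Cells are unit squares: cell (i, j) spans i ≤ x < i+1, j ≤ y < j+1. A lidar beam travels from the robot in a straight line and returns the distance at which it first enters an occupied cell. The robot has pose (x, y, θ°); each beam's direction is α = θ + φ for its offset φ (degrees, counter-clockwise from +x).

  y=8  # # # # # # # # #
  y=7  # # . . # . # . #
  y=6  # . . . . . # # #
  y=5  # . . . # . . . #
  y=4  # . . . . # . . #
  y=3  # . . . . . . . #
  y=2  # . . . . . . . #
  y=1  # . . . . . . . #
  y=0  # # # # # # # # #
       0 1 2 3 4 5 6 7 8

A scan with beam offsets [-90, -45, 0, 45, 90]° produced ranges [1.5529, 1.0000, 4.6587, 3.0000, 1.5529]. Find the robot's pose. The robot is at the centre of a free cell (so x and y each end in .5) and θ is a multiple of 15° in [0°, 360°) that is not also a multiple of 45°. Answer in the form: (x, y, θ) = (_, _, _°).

(x, y, θ) = (6.5, 5.5, 255°)

Enumerate (i+0.5, j+0.5, θ) over the 42 free cells and 16 admissible headings. For each, cast all 5 beams and compare to the given ranges.
  (1.5, 6.5, 75°): beam 1 = 2.5882 ≠ 1.5529 ✗
  (4.5, 4.5, 120°): beam 1 = 0.5774 ≠ 1.5529 ✗
  (2.5, 2.5, 105°): beam 1 = 5.6940 ≠ 1.5529 ✗
  (2.5, 2.5, 255°): beam 2 = 1.7321 ≠ 1.0000 ✗
  (1.5, 4.5, 195°): beam 1 = 1.9319 ≠ 1.5529 ✗
  …
  (6.5, 5.5, 255°): r_1=1.5529, r_2=1.0000, r_3=4.6587, r_4=3.0000, r_5=1.5529 — all match ✓
Unique over the lattice → pose = (6.5, 5.5, 255°).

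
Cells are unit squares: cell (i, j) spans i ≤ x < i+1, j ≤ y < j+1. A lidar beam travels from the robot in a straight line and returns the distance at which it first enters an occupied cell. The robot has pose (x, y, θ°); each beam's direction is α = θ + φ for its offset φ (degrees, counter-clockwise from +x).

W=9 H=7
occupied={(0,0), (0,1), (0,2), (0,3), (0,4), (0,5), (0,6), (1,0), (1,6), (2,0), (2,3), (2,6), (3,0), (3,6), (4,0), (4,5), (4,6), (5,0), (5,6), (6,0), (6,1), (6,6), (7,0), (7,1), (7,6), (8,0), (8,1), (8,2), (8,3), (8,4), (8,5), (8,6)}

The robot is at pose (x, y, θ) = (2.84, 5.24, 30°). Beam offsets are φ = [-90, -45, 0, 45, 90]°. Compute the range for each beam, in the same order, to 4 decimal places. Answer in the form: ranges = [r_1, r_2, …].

beam 1: φ=-90°, α=300°
  d=(0.5000,-0.8660)  start (2,5)  tX=0.3200 tY=0.2771  stride 1/|dx|=2.0000 1/|dy|=1.1547
    cross y-line → (2,4), t=0.2771
    cross x-line → (3,4), t=0.3200
    cross y-line → (3,3), t=1.4318
    cross x-line → (4,3), t=2.3200
    cross y-line → (4,2), t=2.5865
    cross y-line → (4,1), t=3.7412
    cross x-line → (5,1), t=4.3200
    cross y-line → (5,0), t=4.8959 (wall)
  → r_1 = 4.8959
beam 2: φ=-45°, α=345°
  d=(0.9659,-0.2588)  start (2,5)  tX=0.1656 tY=0.9273  stride 1/|dx|=1.0353 1/|dy|=3.8637
    cross x-line → (3,5), t=0.1656
    cross y-line → (3,4), t=0.9273
    cross x-line → (4,4), t=1.2009
    cross x-line → (5,4), t=2.2362
    cross x-line → (6,4), t=3.2715
    cross x-line → (7,4), t=4.3067
    cross y-line → (7,3), t=4.7910
    cross x-line → (8,3), t=5.3420 (wall)
  → r_2 = 5.3420
beam 3: φ=0°, α=30°
  d=(0.8660,0.5000)  start (2,5)  tX=0.1848 tY=1.5200  stride 1/|dx|=1.1547 1/|dy|=2.0000
    cross x-line → (3,5), t=0.1848
    cross x-line → (4,5), t=1.3395 (wall)
  → r_3 = 1.3395
beam 4: φ=45°, α=75°
  d=(0.2588,0.9659)  start (2,5)  tX=0.6182 tY=0.7868  stride 1/|dx|=3.8637 1/|dy|=1.0353
    cross x-line → (3,5), t=0.6182
    cross y-line → (3,6), t=0.7868 (wall)
  → r_4 = 0.7868
beam 5: φ=90°, α=120°
  d=(-0.5000,0.8660)  start (2,5)  tX=1.6800 tY=0.8776  stride 1/|dx|=2.0000 1/|dy|=1.1547
    cross y-line → (2,6), t=0.8776 (wall)
  → r_5 = 0.8776

ranges = [4.8959, 5.3420, 1.3395, 0.7868, 0.8776]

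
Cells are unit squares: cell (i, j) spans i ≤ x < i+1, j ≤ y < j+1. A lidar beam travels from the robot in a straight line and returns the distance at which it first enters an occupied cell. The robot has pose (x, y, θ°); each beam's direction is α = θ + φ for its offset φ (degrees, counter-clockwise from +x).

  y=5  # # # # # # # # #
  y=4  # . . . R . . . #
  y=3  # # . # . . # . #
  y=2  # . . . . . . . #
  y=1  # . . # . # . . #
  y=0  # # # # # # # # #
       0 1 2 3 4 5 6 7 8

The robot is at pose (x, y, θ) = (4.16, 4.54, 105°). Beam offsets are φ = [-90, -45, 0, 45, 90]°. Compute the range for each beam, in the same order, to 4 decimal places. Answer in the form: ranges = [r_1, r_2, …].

beam 1: φ=-90°, α=15°
  dir = (cos 15°, sin 15°) = (0.9659, 0.2588); from cell (4,4)
  next x-line at t=0.8696, next y-line at t=1.7773; Δt_x=1.0353, Δt_y=3.8637
    x: enter (5,4) at t=0.8696
    y: enter (5,5) at t=1.7773 ← occupied
  → r_1 = 1.7773
beam 2: φ=-45°, α=60°
  dir = (cos 60°, sin 60°) = (0.5000, 0.8660); from cell (4,4)
  next x-line at t=1.6800, next y-line at t=0.5312; Δt_x=2.0000, Δt_y=1.1547
    y: enter (4,5) at t=0.5312 ← occupied
  → r_2 = 0.5312
beam 3: φ=0°, α=105°
  dir = (cos 105°, sin 105°) = (-0.2588, 0.9659); from cell (4,4)
  next x-line at t=0.6182, next y-line at t=0.4762; Δt_x=3.8637, Δt_y=1.0353
    y: enter (4,5) at t=0.4762 ← occupied
  → r_3 = 0.4762
beam 4: φ=45°, α=150°
  dir = (cos 150°, sin 150°) = (-0.8660, 0.5000); from cell (4,4)
  next x-line at t=0.1848, next y-line at t=0.9200; Δt_x=1.1547, Δt_y=2.0000
    x: enter (3,4) at t=0.1848
    y: enter (3,5) at t=0.9200 ← occupied
  → r_4 = 0.9200
beam 5: φ=90°, α=195°
  dir = (cos 195°, sin 195°) = (-0.9659, -0.2588); from cell (4,4)
  next x-line at t=0.1656, next y-line at t=2.0864; Δt_x=1.0353, Δt_y=3.8637
    x: enter (3,4) at t=0.1656
    x: enter (2,4) at t=1.2009
    y: enter (2,3) at t=2.0864
    x: enter (1,3) at t=2.2362 ← occupied
  → r_5 = 2.2362

ranges = [1.7773, 0.5312, 0.4762, 0.9200, 2.2362]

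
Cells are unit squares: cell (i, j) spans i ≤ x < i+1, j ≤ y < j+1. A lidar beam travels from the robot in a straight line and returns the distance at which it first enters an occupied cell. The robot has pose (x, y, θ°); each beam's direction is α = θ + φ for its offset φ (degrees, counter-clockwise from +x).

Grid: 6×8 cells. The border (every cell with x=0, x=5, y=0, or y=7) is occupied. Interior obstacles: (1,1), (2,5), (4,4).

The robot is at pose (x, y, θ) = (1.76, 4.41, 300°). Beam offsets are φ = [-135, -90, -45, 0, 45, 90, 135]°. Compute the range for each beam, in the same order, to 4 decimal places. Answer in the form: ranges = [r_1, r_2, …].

ranges = [0.7868, 0.8776, 2.4950, 3.9375, 3.3543, 1.1800, 0.9273]

beam 1: φ=-135°, α=165°
  dir = (cos 165°, sin 165°) = (-0.9659, 0.2588); from cell (1,4)
  next x-line at t=0.7868, next y-line at t=2.2796; Δt_x=1.0353, Δt_y=3.8637
    x: enter (0,4) at t=0.7868 ← occupied
  → r_1 = 0.7868
beam 2: φ=-90°, α=210°
  dir = (cos 210°, sin 210°) = (-0.8660, -0.5000); from cell (1,4)
  next x-line at t=0.8776, next y-line at t=0.8200; Δt_x=1.1547, Δt_y=2.0000
    y: enter (1,3) at t=0.8200
    x: enter (0,3) at t=0.8776 ← occupied
  → r_2 = 0.8776
beam 3: φ=-45°, α=255°
  dir = (cos 255°, sin 255°) = (-0.2588, -0.9659); from cell (1,4)
  next x-line at t=2.9364, next y-line at t=0.4245; Δt_x=3.8637, Δt_y=1.0353
    y: enter (1,3) at t=0.4245
    y: enter (1,2) at t=1.4597
    y: enter (1,1) at t=2.4950 ← occupied
  → r_3 = 2.4950
beam 4: φ=0°, α=300°
  dir = (cos 300°, sin 300°) = (0.5000, -0.8660); from cell (1,4)
  next x-line at t=0.4800, next y-line at t=0.4734; Δt_x=2.0000, Δt_y=1.1547
    y: enter (1,3) at t=0.4734
    x: enter (2,3) at t=0.4800
    y: enter (2,2) at t=1.6281
    x: enter (3,2) at t=2.4800
    y: enter (3,1) at t=2.7828
    y: enter (3,0) at t=3.9375 ← occupied
  → r_4 = 3.9375
beam 5: φ=45°, α=345°
  dir = (cos 345°, sin 345°) = (0.9659, -0.2588); from cell (1,4)
  next x-line at t=0.2485, next y-line at t=1.5841; Δt_x=1.0353, Δt_y=3.8637
    x: enter (2,4) at t=0.2485
    x: enter (3,4) at t=1.2837
    y: enter (3,3) at t=1.5841
    x: enter (4,3) at t=2.3190
    x: enter (5,3) at t=3.3543 ← occupied
  → r_5 = 3.3543
beam 6: φ=90°, α=30°
  dir = (cos 30°, sin 30°) = (0.8660, 0.5000); from cell (1,4)
  next x-line at t=0.2771, next y-line at t=1.1800; Δt_x=1.1547, Δt_y=2.0000
    x: enter (2,4) at t=0.2771
    y: enter (2,5) at t=1.1800 ← occupied
  → r_6 = 1.1800
beam 7: φ=135°, α=75°
  dir = (cos 75°, sin 75°) = (0.2588, 0.9659); from cell (1,4)
  next x-line at t=0.9273, next y-line at t=0.6108; Δt_x=3.8637, Δt_y=1.0353
    y: enter (1,5) at t=0.6108
    x: enter (2,5) at t=0.9273 ← occupied
  → r_7 = 0.9273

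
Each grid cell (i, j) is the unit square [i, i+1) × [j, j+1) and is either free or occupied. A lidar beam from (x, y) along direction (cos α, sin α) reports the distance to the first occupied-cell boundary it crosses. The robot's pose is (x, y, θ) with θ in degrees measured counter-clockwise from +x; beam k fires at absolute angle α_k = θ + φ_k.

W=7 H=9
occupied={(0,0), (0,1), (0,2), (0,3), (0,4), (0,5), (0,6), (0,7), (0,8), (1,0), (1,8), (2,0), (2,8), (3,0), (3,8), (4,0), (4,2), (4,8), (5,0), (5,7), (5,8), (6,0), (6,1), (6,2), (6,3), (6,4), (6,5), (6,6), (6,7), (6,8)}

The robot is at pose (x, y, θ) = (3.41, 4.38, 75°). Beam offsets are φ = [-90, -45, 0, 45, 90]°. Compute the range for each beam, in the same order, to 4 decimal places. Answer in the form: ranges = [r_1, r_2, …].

beam 1: φ=-90°, α=345°
  direction (0.9659, -0.2588); cell (3,4); t to first gridline: x 0.6108, y 1.4682 (then +1.0353 / +3.8637)
    (4,4) via x @ 0.6108
    (4,3) via y @ 1.4682
    (5,3) via x @ 1.6461
    (6,3) via x @ 2.6814  # hit
  → r_1 = 2.6814
beam 2: φ=-45°, α=30°
  direction (0.8660, 0.5000); cell (3,4); t to first gridline: x 0.6813, y 1.2400 (then +1.1547 / +2.0000)
    (4,4) via x @ 0.6813
    (4,5) via y @ 1.2400
    (5,5) via x @ 1.8360
    (6,5) via x @ 2.9907  # hit
  → r_2 = 2.9907
beam 3: φ=0°, α=75°
  direction (0.2588, 0.9659); cell (3,4); t to first gridline: x 2.2796, y 0.6419 (then +3.8637 / +1.0353)
    (3,5) via y @ 0.6419
    (3,6) via y @ 1.6771
    (4,6) via x @ 2.2796
    (4,7) via y @ 2.7124
    (4,8) via y @ 3.7477  # hit
  → r_3 = 3.7477
beam 4: φ=45°, α=120°
  direction (-0.5000, 0.8660); cell (3,4); t to first gridline: x 0.8200, y 0.7159 (then +2.0000 / +1.1547)
    (3,5) via y @ 0.7159
    (2,5) via x @ 0.8200
    (2,6) via y @ 1.8706
    (1,6) via x @ 2.8200
    (1,7) via y @ 3.0253
    (1,8) via y @ 4.1800  # hit
  → r_4 = 4.1800
beam 5: φ=90°, α=165°
  direction (-0.9659, 0.2588); cell (3,4); t to first gridline: x 0.4245, y 2.3955 (then +1.0353 / +3.8637)
    (2,4) via x @ 0.4245
    (1,4) via x @ 1.4597
    (1,5) via y @ 2.3955
    (0,5) via x @ 2.4950  # hit
  → r_5 = 2.4950

ranges = [2.6814, 2.9907, 3.7477, 4.1800, 2.4950]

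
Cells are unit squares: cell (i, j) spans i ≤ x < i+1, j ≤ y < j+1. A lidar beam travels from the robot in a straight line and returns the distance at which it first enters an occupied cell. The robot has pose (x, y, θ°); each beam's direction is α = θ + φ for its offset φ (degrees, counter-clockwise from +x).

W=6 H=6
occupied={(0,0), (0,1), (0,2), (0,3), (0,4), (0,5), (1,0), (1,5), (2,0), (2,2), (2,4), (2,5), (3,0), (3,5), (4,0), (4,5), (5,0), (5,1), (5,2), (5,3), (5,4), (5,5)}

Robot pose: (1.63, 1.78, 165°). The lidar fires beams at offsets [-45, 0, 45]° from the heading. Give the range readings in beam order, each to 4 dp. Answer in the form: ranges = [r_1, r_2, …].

beam 1: φ=-45°, α=120°
  d=(-0.5000,0.8660)  start (1,1)  tX=1.2600 tY=0.2540  stride 1/|dx|=2.0000 1/|dy|=1.1547
    cross y-line → (1,2), t=0.2540
    cross x-line → (0,2), t=1.2600 (wall)
  → r_1 = 1.2600
beam 2: φ=0°, α=165°
  d=(-0.9659,0.2588)  start (1,1)  tX=0.6522 tY=0.8500  stride 1/|dx|=1.0353 1/|dy|=3.8637
    cross x-line → (0,1), t=0.6522 (wall)
  → r_2 = 0.6522
beam 3: φ=45°, α=210°
  d=(-0.8660,-0.5000)  start (1,1)  tX=0.7275 tY=1.5600  stride 1/|dx|=1.1547 1/|dy|=2.0000
    cross x-line → (0,1), t=0.7275 (wall)
  → r_3 = 0.7275

ranges = [1.2600, 0.6522, 0.7275]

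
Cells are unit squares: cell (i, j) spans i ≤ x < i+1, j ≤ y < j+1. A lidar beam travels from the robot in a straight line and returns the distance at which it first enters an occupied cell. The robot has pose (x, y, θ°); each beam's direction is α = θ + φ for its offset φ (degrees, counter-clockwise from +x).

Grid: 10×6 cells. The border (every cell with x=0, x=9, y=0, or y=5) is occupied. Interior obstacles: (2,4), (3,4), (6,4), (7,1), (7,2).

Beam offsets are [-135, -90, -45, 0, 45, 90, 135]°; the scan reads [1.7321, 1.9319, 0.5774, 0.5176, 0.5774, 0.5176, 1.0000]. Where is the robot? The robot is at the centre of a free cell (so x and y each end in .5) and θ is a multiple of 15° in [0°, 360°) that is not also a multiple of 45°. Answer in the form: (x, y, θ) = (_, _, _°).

The pose lattice has 27·16 = 432 candidates. Test each by forward raycasting.
  (4.5, 1.5, 75°): beam 1 = 0.5774 ≠ 1.7321 ✗
  (8.5, 3.5, 255°): beam 3 = 1.0000 ≠ 0.5774 ✗
  (2.5, 1.5, 105°): beam 1 = 1.0000 ≠ 1.7321 ✗
  (3.5, 1.5, 285°): beam 1 = 2.8868 ≠ 1.7321 ✗
  (5.5, 2.5, 165°): beam 1 = 4.0415 ≠ 1.7321 ✗
  …
  (8.5, 4.5, 15°): r_1=1.7321, r_2=1.9319, r_3=0.5774, r_4=0.5176, r_5=0.5774, r_6=0.5176, r_7=1.0000 — all match ✓
No second candidate reproduces the full scan.

(x, y, θ) = (8.5, 4.5, 15°)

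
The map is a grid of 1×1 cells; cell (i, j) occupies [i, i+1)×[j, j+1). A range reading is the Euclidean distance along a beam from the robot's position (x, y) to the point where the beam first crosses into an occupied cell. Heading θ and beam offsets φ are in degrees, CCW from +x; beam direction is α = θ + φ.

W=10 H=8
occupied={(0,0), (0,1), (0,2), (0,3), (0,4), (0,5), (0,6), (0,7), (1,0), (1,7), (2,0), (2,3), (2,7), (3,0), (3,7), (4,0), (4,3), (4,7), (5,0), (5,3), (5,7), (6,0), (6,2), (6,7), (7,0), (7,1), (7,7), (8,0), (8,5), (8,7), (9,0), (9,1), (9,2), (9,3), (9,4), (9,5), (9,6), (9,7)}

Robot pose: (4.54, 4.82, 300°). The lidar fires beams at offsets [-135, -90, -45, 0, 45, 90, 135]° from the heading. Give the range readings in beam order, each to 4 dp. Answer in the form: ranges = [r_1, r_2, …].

beam 1: φ=-135°, α=165°
  cosα=-0.9659 sinα=0.2588 | (4,4) | tMaxX 0.5590 tMaxY 0.6955 | tΔX 1.0353 tΔY 3.8637
    t=0.5590 [x] (3,4)
    t=0.6955 [y] (3,5)
    t=1.5943 [x] (2,5)
    t=2.6296 [x] (1,5)
    t=3.6649 [x] (0,5) — stop
  → r_1 = 3.6649
beam 2: φ=-90°, α=210°
  cosα=-0.8660 sinα=-0.5000 | (4,4) | tMaxX 0.6235 tMaxY 1.6400 | tΔX 1.1547 tΔY 2.0000
    t=0.6235 [x] (3,4)
    t=1.6400 [y] (3,3)
    t=1.7782 [x] (2,3) — stop
  → r_2 = 1.7782
beam 3: φ=-45°, α=255°
  cosα=-0.2588 sinα=-0.9659 | (4,4) | tMaxX 2.0864 tMaxY 0.8489 | tΔX 3.8637 tΔY 1.0353
    t=0.8489 [y] (4,3) — stop
  → r_3 = 0.8489
beam 4: φ=0°, α=300°
  cosα=0.5000 sinα=-0.8660 | (4,4) | tMaxX 0.9200 tMaxY 0.9469 | tΔX 2.0000 tΔY 1.1547
    t=0.9200 [x] (5,4)
    t=0.9469 [y] (5,3) — stop
  → r_4 = 0.9469
beam 5: φ=45°, α=345°
  cosα=0.9659 sinα=-0.2588 | (4,4) | tMaxX 0.4762 tMaxY 3.1682 | tΔX 1.0353 tΔY 3.8637
    t=0.4762 [x] (5,4)
    t=1.5115 [x] (6,4)
    t=2.5468 [x] (7,4)
    t=3.1682 [y] (7,3)
    t=3.5821 [x] (8,3)
    t=4.6173 [x] (9,3) — stop
  → r_5 = 4.6173
beam 6: φ=90°, α=30°
  cosα=0.8660 sinα=0.5000 | (4,4) | tMaxX 0.5312 tMaxY 0.3600 | tΔX 1.1547 tΔY 2.0000
    t=0.3600 [y] (4,5)
    t=0.5312 [x] (5,5)
    t=1.6859 [x] (6,5)
    t=2.3600 [y] (6,6)
    t=2.8406 [x] (7,6)
    t=3.9953 [x] (8,6)
    t=4.3600 [y] (8,7) — stop
  → r_6 = 4.3600
beam 7: φ=135°, α=75°
  cosα=0.2588 sinα=0.9659 | (4,4) | tMaxX 1.7773 tMaxY 0.1863 | tΔX 3.8637 tΔY 1.0353
    t=0.1863 [y] (4,5)
    t=1.2216 [y] (4,6)
    t=1.7773 [x] (5,6)
    t=2.2569 [y] (5,7) — stop
  → r_7 = 2.2569

ranges = [3.6649, 1.7782, 0.8489, 0.9469, 4.6173, 4.3600, 2.2569]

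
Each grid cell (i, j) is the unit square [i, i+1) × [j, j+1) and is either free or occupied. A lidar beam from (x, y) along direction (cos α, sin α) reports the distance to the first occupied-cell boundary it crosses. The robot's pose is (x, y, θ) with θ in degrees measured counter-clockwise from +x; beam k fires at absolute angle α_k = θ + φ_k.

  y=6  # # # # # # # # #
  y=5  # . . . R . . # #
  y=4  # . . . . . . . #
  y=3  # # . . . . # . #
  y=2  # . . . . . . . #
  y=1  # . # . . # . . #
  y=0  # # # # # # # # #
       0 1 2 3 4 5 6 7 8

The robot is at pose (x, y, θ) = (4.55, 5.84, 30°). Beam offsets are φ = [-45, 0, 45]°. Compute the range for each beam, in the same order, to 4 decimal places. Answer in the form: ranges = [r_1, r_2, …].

beam 1: φ=-45°, α=345°
  cosα=0.9659 sinα=-0.2588 | (4,5) | tMaxX 0.4659 tMaxY 3.2455 | tΔX 1.0353 tΔY 3.8637
    t=0.4659 [x] (5,5)
    t=1.5012 [x] (6,5)
    t=2.5364 [x] (7,5) — stop
  → r_1 = 2.5364
beam 2: φ=0°, α=30°
  cosα=0.8660 sinα=0.5000 | (4,5) | tMaxX 0.5196 tMaxY 0.3200 | tΔX 1.1547 tΔY 2.0000
    t=0.3200 [y] (4,6) — stop
  → r_2 = 0.3200
beam 3: φ=45°, α=75°
  cosα=0.2588 sinα=0.9659 | (4,5) | tMaxX 1.7387 tMaxY 0.1656 | tΔX 3.8637 tΔY 1.0353
    t=0.1656 [y] (4,6) — stop
  → r_3 = 0.1656

ranges = [2.5364, 0.3200, 0.1656]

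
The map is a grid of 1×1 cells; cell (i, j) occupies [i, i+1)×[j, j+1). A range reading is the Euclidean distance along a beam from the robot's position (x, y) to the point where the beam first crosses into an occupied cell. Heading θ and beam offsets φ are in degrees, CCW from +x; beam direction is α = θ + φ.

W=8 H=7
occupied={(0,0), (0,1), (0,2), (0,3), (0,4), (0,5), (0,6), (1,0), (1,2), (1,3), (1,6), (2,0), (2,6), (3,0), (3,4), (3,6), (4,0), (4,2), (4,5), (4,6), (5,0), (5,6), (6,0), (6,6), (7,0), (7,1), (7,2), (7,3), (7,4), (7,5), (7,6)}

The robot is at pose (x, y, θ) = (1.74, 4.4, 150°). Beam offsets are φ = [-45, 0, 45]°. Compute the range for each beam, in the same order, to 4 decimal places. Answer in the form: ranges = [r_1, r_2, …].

beam 1: φ=-45°, α=105°
  direction (-0.2588, 0.9659); cell (1,4); t to first gridline: x 2.8591, y 0.6212 (then +3.8637 / +1.0353)
    (1,5) via y @ 0.6212
    (1,6) via y @ 1.6564  # hit
  → r_1 = 1.6564
beam 2: φ=0°, α=150°
  direction (-0.8660, 0.5000); cell (1,4); t to first gridline: x 0.8545, y 1.2000 (then +1.1547 / +2.0000)
    (0,4) via x @ 0.8545  # hit
  → r_2 = 0.8545
beam 3: φ=45°, α=195°
  direction (-0.9659, -0.2588); cell (1,4); t to first gridline: x 0.7661, y 1.5455 (then +1.0353 / +3.8637)
    (0,4) via x @ 0.7661  # hit
  → r_3 = 0.7661

ranges = [1.6564, 0.8545, 0.7661]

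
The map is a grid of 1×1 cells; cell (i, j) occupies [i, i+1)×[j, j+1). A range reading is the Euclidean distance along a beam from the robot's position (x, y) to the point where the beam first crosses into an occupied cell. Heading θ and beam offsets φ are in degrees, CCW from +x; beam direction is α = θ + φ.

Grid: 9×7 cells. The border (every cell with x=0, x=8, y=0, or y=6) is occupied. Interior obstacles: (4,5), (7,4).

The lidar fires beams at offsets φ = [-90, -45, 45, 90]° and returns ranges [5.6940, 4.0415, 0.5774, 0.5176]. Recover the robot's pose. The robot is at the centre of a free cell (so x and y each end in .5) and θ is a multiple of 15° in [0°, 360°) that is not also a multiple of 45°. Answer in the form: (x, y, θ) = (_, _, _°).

Candidates: 33 free-cell centres × 16 headings = 528 poses. Raycast each; keep the one whose scan matches to 4 dp.
  (4.5, 4.5, 120°): beam 1 = 3.0000 ≠ 5.6940 ✗
  (3.5, 4.5, 60°): beam 1 = 5.1962 ≠ 5.6940 ✗
  (4.5, 2.5, 330°): beam 1 = 1.7321 ≠ 5.6940 ✗
  (3.5, 4.5, 120°): beam 1 = 1.0000 ≠ 5.6940 ✗
  …
  (6.5, 4.5, 285°): r_1=5.6940, r_2=4.0415, r_3=0.5774, r_4=0.5176 — all match ✓
Unique over the lattice → pose = (6.5, 4.5, 285°).

(x, y, θ) = (6.5, 4.5, 285°)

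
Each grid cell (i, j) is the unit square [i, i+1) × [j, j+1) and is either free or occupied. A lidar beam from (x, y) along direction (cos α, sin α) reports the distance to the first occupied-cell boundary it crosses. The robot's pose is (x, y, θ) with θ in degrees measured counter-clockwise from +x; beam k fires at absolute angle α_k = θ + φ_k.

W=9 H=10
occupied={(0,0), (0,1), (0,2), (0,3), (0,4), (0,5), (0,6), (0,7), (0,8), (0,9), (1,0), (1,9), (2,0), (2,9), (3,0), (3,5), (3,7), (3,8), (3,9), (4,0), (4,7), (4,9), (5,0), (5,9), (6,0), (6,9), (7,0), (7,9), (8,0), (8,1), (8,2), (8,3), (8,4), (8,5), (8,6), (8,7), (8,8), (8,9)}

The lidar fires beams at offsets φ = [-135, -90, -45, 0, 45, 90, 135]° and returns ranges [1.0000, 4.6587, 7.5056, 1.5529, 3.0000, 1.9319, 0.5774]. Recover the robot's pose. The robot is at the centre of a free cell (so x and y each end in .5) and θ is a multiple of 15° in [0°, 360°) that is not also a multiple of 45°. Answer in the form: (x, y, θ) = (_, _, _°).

(x, y, θ) = (1.5, 5.5, 15°)

Enumerate (i+0.5, j+0.5, θ) over the 52 free cells and 16 admissible headings. For each, cast all 7 beams and compare to the given ranges.
  (6.5, 5.5, 345°): beam 1 = 6.3509 ≠ 1.0000 ✗
  (3.5, 4.5, 120°): beam 1 = 4.6587 ≠ 1.0000 ✗
  (2.5, 1.5, 120°): beam 1 = 1.9319 ≠ 1.0000 ✗
  (3.5, 1.5, 345°): beam 2 = 0.5176 ≠ 4.6587 ✗
  …
  (1.5, 5.5, 15°): r_1=1.0000, r_2=4.6587, r_3=7.5056, r_4=1.5529, r_5=3.0000, r_6=1.9319, r_7=0.5774 — all match ✓
No second candidate reproduces the full scan.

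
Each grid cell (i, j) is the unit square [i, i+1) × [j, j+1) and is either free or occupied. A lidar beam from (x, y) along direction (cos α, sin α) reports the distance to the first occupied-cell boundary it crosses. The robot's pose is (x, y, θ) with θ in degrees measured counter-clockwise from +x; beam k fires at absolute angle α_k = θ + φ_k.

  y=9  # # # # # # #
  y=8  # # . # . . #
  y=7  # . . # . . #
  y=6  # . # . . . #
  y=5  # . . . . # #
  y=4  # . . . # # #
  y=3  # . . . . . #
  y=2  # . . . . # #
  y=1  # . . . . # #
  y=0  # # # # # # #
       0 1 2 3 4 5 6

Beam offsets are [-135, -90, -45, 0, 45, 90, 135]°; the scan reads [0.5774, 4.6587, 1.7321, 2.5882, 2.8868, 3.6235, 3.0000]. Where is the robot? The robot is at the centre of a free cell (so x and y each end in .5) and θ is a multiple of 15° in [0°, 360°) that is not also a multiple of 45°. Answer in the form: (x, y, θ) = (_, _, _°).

Candidates: 31 free-cell centres × 16 headings = 496 poses. Raycast each; keep the one whose scan matches to 4 dp.
  (2.5, 3.5, 60°): beam 1 = 2.5882 ≠ 0.5774 ✗
  (2.5, 4.5, 285°): beam 1 = 1.7321 ≠ 0.5774 ✗
  (4.5, 5.5, 240°): beam 1 = 1.9319 ≠ 0.5774 ✗
  (3.5, 6.5, 345°): beam 2 = 5.6940 ≠ 4.6587 ✗
  (3.5, 1.5, 330°): beam 1 = 1.9319 ≠ 0.5774 ✗
  …
  (3.5, 4.5, 165°): r_1=0.5774, r_2=4.6587, r_3=1.7321, r_4=2.5882, r_5=2.8868, r_6=3.6235, r_7=3.0000 — all match ✓
Only this pose fits every beam.

(x, y, θ) = (3.5, 4.5, 165°)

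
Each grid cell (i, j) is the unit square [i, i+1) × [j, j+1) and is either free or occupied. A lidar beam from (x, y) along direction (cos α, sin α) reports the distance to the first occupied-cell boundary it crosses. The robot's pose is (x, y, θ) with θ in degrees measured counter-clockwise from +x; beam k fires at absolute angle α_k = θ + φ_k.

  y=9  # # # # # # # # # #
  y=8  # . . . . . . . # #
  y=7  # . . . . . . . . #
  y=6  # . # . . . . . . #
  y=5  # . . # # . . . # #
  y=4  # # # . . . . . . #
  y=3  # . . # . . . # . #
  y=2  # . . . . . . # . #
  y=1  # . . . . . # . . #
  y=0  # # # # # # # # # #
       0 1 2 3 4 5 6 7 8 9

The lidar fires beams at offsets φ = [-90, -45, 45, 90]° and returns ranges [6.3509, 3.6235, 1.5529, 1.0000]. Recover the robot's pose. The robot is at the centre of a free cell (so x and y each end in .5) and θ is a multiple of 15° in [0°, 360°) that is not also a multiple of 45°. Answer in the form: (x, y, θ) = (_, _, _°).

(x, y, θ) = (6.5, 3.5, 210°)

Candidates: 53 free-cell centres × 16 headings = 848 poses. Raycast each; keep the one whose scan matches to 4 dp.
  (6.5, 5.5, 60°): beam 1 = 2.8868 ≠ 6.3509 ✗
  (4.5, 3.5, 330°): beam 1 = 2.8868 ≠ 6.3509 ✗
  (5.5, 7.5, 330°): beam 1 = 1.7321 ≠ 6.3509 ✗
  …
  (6.5, 3.5, 210°): r_1=6.3509, r_2=3.6235, r_3=1.5529, r_4=1.0000 — all match ✓
No second candidate reproduces the full scan.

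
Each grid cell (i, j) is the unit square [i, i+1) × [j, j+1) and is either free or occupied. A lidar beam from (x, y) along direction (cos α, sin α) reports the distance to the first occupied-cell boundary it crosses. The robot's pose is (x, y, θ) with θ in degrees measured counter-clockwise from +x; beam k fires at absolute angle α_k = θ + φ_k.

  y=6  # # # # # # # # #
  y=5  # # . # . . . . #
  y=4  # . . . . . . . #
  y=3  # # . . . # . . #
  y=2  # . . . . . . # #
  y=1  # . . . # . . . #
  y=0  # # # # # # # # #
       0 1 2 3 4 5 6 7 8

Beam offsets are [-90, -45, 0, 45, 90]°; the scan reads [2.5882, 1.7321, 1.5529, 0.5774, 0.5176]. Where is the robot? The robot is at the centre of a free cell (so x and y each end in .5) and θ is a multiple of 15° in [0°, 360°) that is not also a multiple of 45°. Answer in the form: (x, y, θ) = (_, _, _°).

Candidates: 29 free-cell centres × 16 headings = 464 poses. Raycast each; keep the one whose scan matches to 4 dp.
  (6.5, 1.5, 240°): beam 1 = 6.3509 ≠ 2.5882 ✗
  (3.5, 1.5, 330°): beam 1 = 0.5774 ≠ 2.5882 ✗
  (1.5, 2.5, 165°): beam 1 = 0.5176 ≠ 2.5882 ✗
  (2.5, 5.5, 195°): beam 1 = 0.5176 ≠ 2.5882 ✗
  …
  (6.5, 5.5, 15°): r_1=2.5882, r_2=1.7321, r_3=1.5529, r_4=0.5774, r_5=0.5176 — all match ✓
No second candidate reproduces the full scan.

(x, y, θ) = (6.5, 5.5, 15°)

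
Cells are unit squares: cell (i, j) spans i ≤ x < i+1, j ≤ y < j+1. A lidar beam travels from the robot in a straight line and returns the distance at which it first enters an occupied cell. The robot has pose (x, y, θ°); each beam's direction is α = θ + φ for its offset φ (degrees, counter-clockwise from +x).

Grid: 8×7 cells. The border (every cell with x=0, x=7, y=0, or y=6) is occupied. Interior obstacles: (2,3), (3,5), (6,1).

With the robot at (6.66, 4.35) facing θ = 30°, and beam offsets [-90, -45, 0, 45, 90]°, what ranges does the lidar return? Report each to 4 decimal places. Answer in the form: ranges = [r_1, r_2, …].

beam 1: φ=-90°, α=300°
  d=(0.5000,-0.8660)  start (6,4)  tX=0.6800 tY=0.4041  stride 1/|dx|=2.0000 1/|dy|=1.1547
    cross y-line → (6,3), t=0.4041
    cross x-line → (7,3), t=0.6800 (wall)
  → r_1 = 0.6800
beam 2: φ=-45°, α=345°
  d=(0.9659,-0.2588)  start (6,4)  tX=0.3520 tY=1.3523  stride 1/|dx|=1.0353 1/|dy|=3.8637
    cross x-line → (7,4), t=0.3520 (wall)
  → r_2 = 0.3520
beam 3: φ=0°, α=30°
  d=(0.8660,0.5000)  start (6,4)  tX=0.3926 tY=1.3000  stride 1/|dx|=1.1547 1/|dy|=2.0000
    cross x-line → (7,4), t=0.3926 (wall)
  → r_3 = 0.3926
beam 4: φ=45°, α=75°
  d=(0.2588,0.9659)  start (6,4)  tX=1.3137 tY=0.6729  stride 1/|dx|=3.8637 1/|dy|=1.0353
    cross y-line → (6,5), t=0.6729
    cross x-line → (7,5), t=1.3137 (wall)
  → r_4 = 1.3137
beam 5: φ=90°, α=120°
  d=(-0.5000,0.8660)  start (6,4)  tX=1.3200 tY=0.7506  stride 1/|dx|=2.0000 1/|dy|=1.1547
    cross y-line → (6,5), t=0.7506
    cross x-line → (5,5), t=1.3200
    cross y-line → (5,6), t=1.9053 (wall)
  → r_5 = 1.9053

ranges = [0.6800, 0.3520, 0.3926, 1.3137, 1.9053]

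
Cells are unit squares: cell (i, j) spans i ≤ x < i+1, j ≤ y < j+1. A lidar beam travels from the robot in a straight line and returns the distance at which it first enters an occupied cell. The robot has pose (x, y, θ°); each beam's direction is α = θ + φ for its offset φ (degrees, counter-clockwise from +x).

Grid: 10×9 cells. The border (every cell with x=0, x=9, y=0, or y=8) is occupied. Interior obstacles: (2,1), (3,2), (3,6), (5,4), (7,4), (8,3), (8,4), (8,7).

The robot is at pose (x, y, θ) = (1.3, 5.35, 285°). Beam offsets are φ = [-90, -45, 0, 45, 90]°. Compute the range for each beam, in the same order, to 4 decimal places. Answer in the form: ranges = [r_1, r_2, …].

beam 1: φ=-90°, α=195°
  cosα=-0.9659 sinα=-0.2588 | (1,5) | tMaxX 0.3106 tMaxY 1.3523 | tΔX 1.0353 tΔY 3.8637
    t=0.3106 [x] (0,5) — stop
  → r_1 = 0.3106
beam 2: φ=-45°, α=240°
  cosα=-0.5000 sinα=-0.8660 | (1,5) | tMaxX 0.6000 tMaxY 0.4041 | tΔX 2.0000 tΔY 1.1547
    t=0.4041 [y] (1,4)
    t=0.6000 [x] (0,4) — stop
  → r_2 = 0.6000
beam 3: φ=0°, α=285°
  cosα=0.2588 sinα=-0.9659 | (1,5) | tMaxX 2.7046 tMaxY 0.3623 | tΔX 3.8637 tΔY 1.0353
    t=0.3623 [y] (1,4)
    t=1.3976 [y] (1,3)
    t=2.4329 [y] (1,2)
    t=2.7046 [x] (2,2)
    t=3.4682 [y] (2,1) — stop
  → r_3 = 3.4682
beam 4: φ=45°, α=330°
  cosα=0.8660 sinα=-0.5000 | (1,5) | tMaxX 0.8083 tMaxY 0.7000 | tΔX 1.1547 tΔY 2.0000
    t=0.7000 [y] (1,4)
    t=0.8083 [x] (2,4)
    t=1.9630 [x] (3,4)
    t=2.7000 [y] (3,3)
    t=3.1177 [x] (4,3)
    t=4.2724 [x] (5,3)
    t=4.7000 [y] (5,2)
    t=5.4271 [x] (6,2)
    t=6.5818 [x] (7,2)
    t=6.7000 [y] (7,1)
    t=7.7365 [x] (8,1)
    t=8.7000 [y] (8,0) — stop
  → r_4 = 8.7000
beam 5: φ=90°, α=15°
  cosα=0.9659 sinα=0.2588 | (1,5) | tMaxX 0.7247 tMaxY 2.5114 | tΔX 1.0353 tΔY 3.8637
    t=0.7247 [x] (2,5)
    t=1.7600 [x] (3,5)
    t=2.5114 [y] (3,6) — stop
  → r_5 = 2.5114

ranges = [0.3106, 0.6000, 3.4682, 8.7000, 2.5114]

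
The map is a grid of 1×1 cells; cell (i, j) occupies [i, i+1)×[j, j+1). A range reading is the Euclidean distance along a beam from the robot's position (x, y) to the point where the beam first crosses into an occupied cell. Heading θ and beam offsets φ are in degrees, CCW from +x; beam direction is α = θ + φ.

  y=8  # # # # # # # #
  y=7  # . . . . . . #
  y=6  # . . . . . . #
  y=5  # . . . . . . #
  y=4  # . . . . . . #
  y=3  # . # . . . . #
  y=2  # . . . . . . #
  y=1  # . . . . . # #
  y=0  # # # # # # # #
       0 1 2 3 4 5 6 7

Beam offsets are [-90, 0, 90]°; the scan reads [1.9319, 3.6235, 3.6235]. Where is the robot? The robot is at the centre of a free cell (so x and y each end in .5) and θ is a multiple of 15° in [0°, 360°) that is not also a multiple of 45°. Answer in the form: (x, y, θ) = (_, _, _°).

(x, y, θ) = (3.5, 7.5, 255°)

Enumerate (i+0.5, j+0.5, θ) over the 40 free cells and 16 admissible headings. For each, cast all 3 beams and compare to the given ranges.
  (1.5, 4.5, 60°): beam 1 = 1.0000 ≠ 1.9319 ✗
  (2.5, 5.5, 285°): beam 1 = 1.5529 ≠ 1.9319 ✗
  (6.5, 4.5, 165°): beam 2 = 5.6940 ≠ 3.6235 ✗
  (2.5, 5.5, 15°): beam 1 = 1.5529 ≠ 1.9319 ✗
  (4.5, 1.5, 195°): beam 1 = 6.7293 ≠ 1.9319 ✗
  …
  (3.5, 7.5, 255°): r_1=1.9319, r_2=3.6235, r_3=3.6235 — all match ✓
Unique over the lattice → pose = (3.5, 7.5, 255°).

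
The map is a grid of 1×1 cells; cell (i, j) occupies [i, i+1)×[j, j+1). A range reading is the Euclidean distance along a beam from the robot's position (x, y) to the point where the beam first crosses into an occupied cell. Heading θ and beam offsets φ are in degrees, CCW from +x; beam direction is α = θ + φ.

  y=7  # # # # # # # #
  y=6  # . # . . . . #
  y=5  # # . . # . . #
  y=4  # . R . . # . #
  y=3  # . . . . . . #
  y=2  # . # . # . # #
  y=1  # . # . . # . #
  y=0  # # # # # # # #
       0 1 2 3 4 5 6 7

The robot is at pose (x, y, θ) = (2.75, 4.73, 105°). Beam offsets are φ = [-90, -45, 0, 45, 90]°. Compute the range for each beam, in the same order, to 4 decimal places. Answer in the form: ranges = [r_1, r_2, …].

beam 1: φ=-90°, α=15°
  direction (0.9659, 0.2588); cell (2,4); t to first gridline: x 0.2588, y 1.0432 (then +1.0353 / +3.8637)
    (3,4) via x @ 0.2588
    (3,5) via y @ 1.0432
    (4,5) via x @ 1.2941  # hit
  → r_1 = 1.2941
beam 2: φ=-45°, α=60°
  direction (0.5000, 0.8660); cell (2,4); t to first gridline: x 0.5000, y 0.3118 (then +2.0000 / +1.1547)
    (2,5) via y @ 0.3118
    (3,5) via x @ 0.5000
    (3,6) via y @ 1.4665
    (4,6) via x @ 2.5000
    (4,7) via y @ 2.6212  # hit
  → r_2 = 2.6212
beam 3: φ=0°, α=105°
  direction (-0.2588, 0.9659); cell (2,4); t to first gridline: x 2.8978, y 0.2795 (then +3.8637 / +1.0353)
    (2,5) via y @ 0.2795
    (2,6) via y @ 1.3148  # hit
  → r_3 = 1.3148
beam 4: φ=45°, α=150°
  direction (-0.8660, 0.5000); cell (2,4); t to first gridline: x 0.8660, y 0.5400 (then +1.1547 / +2.0000)
    (2,5) via y @ 0.5400
    (1,5) via x @ 0.8660  # hit
  → r_4 = 0.8660
beam 5: φ=90°, α=195°
  direction (-0.9659, -0.2588); cell (2,4); t to first gridline: x 0.7765, y 2.8205 (then +1.0353 / +3.8637)
    (1,4) via x @ 0.7765
    (0,4) via x @ 1.8117  # hit
  → r_5 = 1.8117

ranges = [1.2941, 2.6212, 1.3148, 0.8660, 1.8117]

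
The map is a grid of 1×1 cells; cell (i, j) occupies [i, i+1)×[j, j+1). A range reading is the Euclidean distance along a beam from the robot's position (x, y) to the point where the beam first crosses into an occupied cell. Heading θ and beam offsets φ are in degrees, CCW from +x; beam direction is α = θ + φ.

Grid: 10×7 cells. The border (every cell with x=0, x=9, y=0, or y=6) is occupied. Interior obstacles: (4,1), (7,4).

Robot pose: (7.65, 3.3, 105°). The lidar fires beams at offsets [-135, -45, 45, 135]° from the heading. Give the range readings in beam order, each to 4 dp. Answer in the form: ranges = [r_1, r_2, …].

beam 1: φ=-135°, α=330°
  cosα=0.8660 sinα=-0.5000 | (7,3) | tMaxX 0.4041 tMaxY 0.6000 | tΔX 1.1547 tΔY 2.0000
    t=0.4041 [x] (8,3)
    t=0.6000 [y] (8,2)
    t=1.5588 [x] (9,2) — stop
  → r_1 = 1.5588
beam 2: φ=-45°, α=60°
  cosα=0.5000 sinα=0.8660 | (7,3) | tMaxX 0.7000 tMaxY 0.8083 | tΔX 2.0000 tΔY 1.1547
    t=0.7000 [x] (8,3)
    t=0.8083 [y] (8,4)
    t=1.9630 [y] (8,5)
    t=2.7000 [x] (9,5) — stop
  → r_2 = 2.7000
beam 3: φ=45°, α=150°
  cosα=-0.8660 sinα=0.5000 | (7,3) | tMaxX 0.7506 tMaxY 1.4000 | tΔX 1.1547 tΔY 2.0000
    t=0.7506 [x] (6,3)
    t=1.4000 [y] (6,4)
    t=1.9053 [x] (5,4)
    t=3.0600 [x] (4,4)
    t=3.4000 [y] (4,5)
    t=4.2147 [x] (3,5)
    t=5.3694 [x] (2,5)
    t=5.4000 [y] (2,6) — stop
  → r_3 = 5.4000
beam 4: φ=135°, α=240°
  cosα=-0.5000 sinα=-0.8660 | (7,3) | tMaxX 1.3000 tMaxY 0.3464 | tΔX 2.0000 tΔY 1.1547
    t=0.3464 [y] (7,2)
    t=1.3000 [x] (6,2)
    t=1.5011 [y] (6,1)
    t=2.6558 [y] (6,0) — stop
  → r_4 = 2.6558

ranges = [1.5588, 2.7000, 5.4000, 2.6558]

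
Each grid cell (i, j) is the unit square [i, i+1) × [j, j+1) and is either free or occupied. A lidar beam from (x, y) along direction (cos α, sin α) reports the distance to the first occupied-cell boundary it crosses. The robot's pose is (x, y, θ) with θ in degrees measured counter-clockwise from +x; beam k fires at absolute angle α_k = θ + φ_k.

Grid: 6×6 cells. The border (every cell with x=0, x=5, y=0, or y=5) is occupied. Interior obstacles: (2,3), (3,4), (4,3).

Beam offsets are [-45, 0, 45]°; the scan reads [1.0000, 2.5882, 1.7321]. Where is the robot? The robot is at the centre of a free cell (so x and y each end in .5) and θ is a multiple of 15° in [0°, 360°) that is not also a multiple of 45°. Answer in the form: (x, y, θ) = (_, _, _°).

(x, y, θ) = (3.5, 2.5, 195°)

Candidates: 13 free-cell centres × 16 headings = 208 poses. Raycast each; keep the one whose scan matches to 4 dp.
  (1.5, 3.5, 240°): beam 1 = 0.5176 ≠ 1.0000 ✗
  (2.5, 1.5, 255°): beam 2 = 0.5176 ≠ 2.5882 ✗
  (2.5, 2.5, 330°): beam 1 = 1.5529 ≠ 1.0000 ✗
  (4.5, 4.5, 255°): beam 1 = 0.5774 ≠ 1.0000 ✗
  …
  (3.5, 2.5, 195°): r_1=1.0000, r_2=2.5882, r_3=1.7321 — all match ✓
Unique over the lattice → pose = (3.5, 2.5, 195°).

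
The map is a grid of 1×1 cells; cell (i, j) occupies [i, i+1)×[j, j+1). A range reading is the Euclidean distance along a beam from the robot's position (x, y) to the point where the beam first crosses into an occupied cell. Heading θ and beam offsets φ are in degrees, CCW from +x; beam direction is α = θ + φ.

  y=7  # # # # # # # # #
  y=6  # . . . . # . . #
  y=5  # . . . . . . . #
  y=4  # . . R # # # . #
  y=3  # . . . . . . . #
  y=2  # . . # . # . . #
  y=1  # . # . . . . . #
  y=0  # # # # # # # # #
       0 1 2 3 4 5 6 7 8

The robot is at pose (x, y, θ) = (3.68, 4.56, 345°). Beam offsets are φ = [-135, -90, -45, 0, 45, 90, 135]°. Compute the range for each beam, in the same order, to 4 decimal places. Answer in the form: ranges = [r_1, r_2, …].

beam 1: φ=-135°, α=210°
  cosα=-0.8660 sinα=-0.5000 | (3,4) | tMaxX 0.7852 tMaxY 1.1200 | tΔX 1.1547 tΔY 2.0000
    t=0.7852 [x] (2,4)
    t=1.1200 [y] (2,3)
    t=1.9399 [x] (1,3)
    t=3.0946 [x] (0,3) — stop
  → r_1 = 3.0946
beam 2: φ=-90°, α=255°
  cosα=-0.2588 sinα=-0.9659 | (3,4) | tMaxX 2.6273 tMaxY 0.5798 | tΔX 3.8637 tΔY 1.0353
    t=0.5798 [y] (3,3)
    t=1.6150 [y] (3,2) — stop
  → r_2 = 1.6150
beam 3: φ=-45°, α=300°
  cosα=0.5000 sinα=-0.8660 | (3,4) | tMaxX 0.6400 tMaxY 0.6466 | tΔX 2.0000 tΔY 1.1547
    t=0.6400 [x] (4,4) — stop
  → r_3 = 0.6400
beam 4: φ=0°, α=345°
  cosα=0.9659 sinα=-0.2588 | (3,4) | tMaxX 0.3313 tMaxY 2.1637 | tΔX 1.0353 tΔY 3.8637
    t=0.3313 [x] (4,4) — stop
  → r_4 = 0.3313
beam 5: φ=45°, α=30°
  cosα=0.8660 sinα=0.5000 | (3,4) | tMaxX 0.3695 tMaxY 0.8800 | tΔX 1.1547 tΔY 2.0000
    t=0.3695 [x] (4,4) — stop
  → r_5 = 0.3695
beam 6: φ=90°, α=75°
  cosα=0.2588 sinα=0.9659 | (3,4) | tMaxX 1.2364 tMaxY 0.4555 | tΔX 3.8637 tΔY 1.0353
    t=0.4555 [y] (3,5)
    t=1.2364 [x] (4,5)
    t=1.4908 [y] (4,6)
    t=2.5261 [y] (4,7) — stop
  → r_6 = 2.5261
beam 7: φ=135°, α=120°
  cosα=-0.5000 sinα=0.8660 | (3,4) | tMaxX 1.3600 tMaxY 0.5081 | tΔX 2.0000 tΔY 1.1547
    t=0.5081 [y] (3,5)
    t=1.3600 [x] (2,5)
    t=1.6628 [y] (2,6)
    t=2.8175 [y] (2,7) — stop
  → r_7 = 2.8175

ranges = [3.0946, 1.6150, 0.6400, 0.3313, 0.3695, 2.5261, 2.8175]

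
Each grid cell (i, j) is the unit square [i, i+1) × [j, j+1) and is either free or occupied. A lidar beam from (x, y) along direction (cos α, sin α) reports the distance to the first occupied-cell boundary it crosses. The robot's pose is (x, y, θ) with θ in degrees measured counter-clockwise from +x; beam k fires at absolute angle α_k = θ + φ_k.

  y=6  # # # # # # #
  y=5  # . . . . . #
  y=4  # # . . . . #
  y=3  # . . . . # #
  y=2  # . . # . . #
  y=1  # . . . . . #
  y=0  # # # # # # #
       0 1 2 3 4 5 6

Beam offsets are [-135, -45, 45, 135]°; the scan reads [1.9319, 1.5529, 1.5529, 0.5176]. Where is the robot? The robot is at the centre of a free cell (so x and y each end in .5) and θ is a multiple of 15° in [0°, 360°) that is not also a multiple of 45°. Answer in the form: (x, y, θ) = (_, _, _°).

Enumerate (i+0.5, j+0.5, θ) over the 22 free cells and 16 admissible headings. For each, cast all 4 beams and compare to the given ranges.
  (2.5, 1.5, 330°): beam 1 = 1.5529 ≠ 1.9319 ✗
  (4.5, 1.5, 210°): beam 2 = 3.6235 ≠ 1.5529 ✗
  (5.5, 1.5, 150°): beam 1 = 0.5176 ≠ 1.9319 ✗
  …
  (2.5, 2.5, 240°): r_1=1.9319, r_2=1.5529, r_3=1.5529, r_4=0.5176 — all match ✓
No second candidate reproduces the full scan.

(x, y, θ) = (2.5, 2.5, 240°)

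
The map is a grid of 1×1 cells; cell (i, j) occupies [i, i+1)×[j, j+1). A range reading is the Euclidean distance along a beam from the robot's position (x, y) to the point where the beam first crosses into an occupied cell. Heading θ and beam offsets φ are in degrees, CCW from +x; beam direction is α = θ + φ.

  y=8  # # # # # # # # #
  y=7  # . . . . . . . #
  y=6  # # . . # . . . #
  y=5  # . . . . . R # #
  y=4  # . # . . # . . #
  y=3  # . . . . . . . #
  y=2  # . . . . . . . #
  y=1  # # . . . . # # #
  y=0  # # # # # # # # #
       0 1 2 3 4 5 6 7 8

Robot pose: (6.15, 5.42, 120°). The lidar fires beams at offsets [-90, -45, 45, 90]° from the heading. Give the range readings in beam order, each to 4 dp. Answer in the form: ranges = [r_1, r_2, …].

ranges = [0.9815, 2.6710, 4.2964, 0.8400]

beam 1: φ=-90°, α=30°
  d=(0.8660,0.5000)  start (6,5)  tX=0.9815 tY=1.1600  stride 1/|dx|=1.1547 1/|dy|=2.0000
    cross x-line → (7,5), t=0.9815 (wall)
  → r_1 = 0.9815
beam 2: φ=-45°, α=75°
  d=(0.2588,0.9659)  start (6,5)  tX=3.2841 tY=0.6005  stride 1/|dx|=3.8637 1/|dy|=1.0353
    cross y-line → (6,6), t=0.6005
    cross y-line → (6,7), t=1.6357
    cross y-line → (6,8), t=2.6710 (wall)
  → r_2 = 2.6710
beam 3: φ=45°, α=165°
  d=(-0.9659,0.2588)  start (6,5)  tX=0.1553 tY=2.2409  stride 1/|dx|=1.0353 1/|dy|=3.8637
    cross x-line → (5,5), t=0.1553
    cross x-line → (4,5), t=1.1906
    cross x-line → (3,5), t=2.2258
    cross y-line → (3,6), t=2.2409
    cross x-line → (2,6), t=3.2611
    cross x-line → (1,6), t=4.2964 (wall)
  → r_3 = 4.2964
beam 4: φ=90°, α=210°
  d=(-0.8660,-0.5000)  start (6,5)  tX=0.1732 tY=0.8400  stride 1/|dx|=1.1547 1/|dy|=2.0000
    cross x-line → (5,5), t=0.1732
    cross y-line → (5,4), t=0.8400 (wall)
  → r_4 = 0.8400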